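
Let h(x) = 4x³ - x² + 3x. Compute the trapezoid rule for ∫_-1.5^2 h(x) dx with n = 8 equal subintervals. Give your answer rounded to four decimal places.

Δx = (2 − (-1.5))/8 = 0.4375.
h(-1.5) = -20.25, h(-1.0625) = -9333/1024, h(-0.625) = -3.2421875, h(-0.1875) = -639/1024, h(0.25) = 0.75, h(0.6875) = 2959/1024, h(1.125) = 7.8046875, h(1.5625) = 17925/1024, h(2) = 34.
T_8 = (Δx/2)·[h(x_0) + 2h(x_1) + ... + 2h(x_{7}) + h(x_8)].
Sum ≈ 9.9941.

9.9941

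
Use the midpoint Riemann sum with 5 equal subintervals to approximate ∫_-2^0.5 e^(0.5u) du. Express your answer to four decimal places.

1.8275

Δu = (0.5 − (-2))/5 = 0.5.
Midpoints: -1.75, -1.25, -0.75, -0.25, 0.25.
f(-1.75) ≈ 0.4169, f(-1.25) ≈ 0.5353, f(-0.75) ≈ 0.6873, f(-0.25) ≈ 0.8825, f(0.25) ≈ 1.1331.
Sum = Δu · [f(-1.75) + f(-1.25) + f(-0.75) + f(-0.25) + f(0.25)].
Sum ≈ 1.8275.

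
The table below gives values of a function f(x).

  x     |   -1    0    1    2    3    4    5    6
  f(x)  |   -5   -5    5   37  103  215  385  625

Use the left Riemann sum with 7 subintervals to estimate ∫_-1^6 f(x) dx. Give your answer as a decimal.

Δx = 1.
Sum = 1·[(-5) + (-5) + 5 + 37 + 103 + 215 + 385] = 735.

735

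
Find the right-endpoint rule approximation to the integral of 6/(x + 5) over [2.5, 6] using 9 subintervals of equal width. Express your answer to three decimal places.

Δx = (6 − 2.5)/9 = 7/18.
Right endpoints: 26/9, 59/18, 11/3, 73/18, 40/9, 29/6, 47/9, 101/18, 6.
f(26/9) = 54/71, f(59/18) = 108/149, f(11/3) = 9/13, f(73/18) = 108/163, f(40/9) = 54/85, f(29/6) = 36/59, f(47/9) = 27/46, f(101/18) = 108/191, f(6) = 6/11.
Sum = Δx · [f(26/9) + f(59/18) + f(11/3) + ...].
Sum ≈ 2.249.

2.249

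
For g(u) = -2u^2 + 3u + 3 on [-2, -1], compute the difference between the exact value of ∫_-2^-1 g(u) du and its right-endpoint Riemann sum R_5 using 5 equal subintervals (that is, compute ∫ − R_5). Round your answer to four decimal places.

-0.8867

Exact integral: ∫_-2^-1 g(u) du ≈ -6.166667.
R_5 = -5.28.
Error ≈ -6.166667 − (-5.28) ≈ -0.8867.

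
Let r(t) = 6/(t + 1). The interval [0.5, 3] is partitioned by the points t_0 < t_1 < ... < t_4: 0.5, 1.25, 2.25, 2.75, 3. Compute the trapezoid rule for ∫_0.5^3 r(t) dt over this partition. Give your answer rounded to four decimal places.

6.0054

Subinterval widths: 0.75, 1, 0.5, 0.25.
r(0.5) = 4, r(1.25) = 8/3, r(2.25) = 24/13, r(2.75) = 1.6, r(3) = 1.5.
On each subinterval the trapezoid contributes (Δt_i/2)·[r(t_{i-1}) + r(t_i)].
Sum ≈ 6.0054.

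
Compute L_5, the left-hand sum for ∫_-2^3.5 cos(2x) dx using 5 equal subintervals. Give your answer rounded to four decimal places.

Δx = (3.5 − (-2))/5 = 1.1.
Left endpoints: -2, -0.9, 0.2, 1.3, 2.4.
f(-2) ≈ -0.6536, f(-0.9) ≈ -0.2272, f(0.2) ≈ 0.9211, f(1.3) ≈ -0.8569, f(2.4) ≈ 0.0875.
Sum = Δx · [f(-2) + f(-0.9) + f(0.2) + f(1.3) + f(2.4)].
Sum ≈ -0.8021.

-0.8021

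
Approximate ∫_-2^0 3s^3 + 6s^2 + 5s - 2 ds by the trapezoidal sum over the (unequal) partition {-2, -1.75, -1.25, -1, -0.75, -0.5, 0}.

Subinterval widths: 0.25, 0.5, 0.25, 0.25, 0.25, 0.5.
f(-2) = -12, f(-1.75) = -8.453125, f(-1.25) = -4.734375, f(-1) = -4, f(-0.75) = -3.640625, f(-0.5) = -3.375, f(0) = -2.
On each subinterval the trapezoid contributes (Δs_i/2)·[f(s_{i-1}) + f(s_i)].
Sum = -10.12109375.

-10.12109375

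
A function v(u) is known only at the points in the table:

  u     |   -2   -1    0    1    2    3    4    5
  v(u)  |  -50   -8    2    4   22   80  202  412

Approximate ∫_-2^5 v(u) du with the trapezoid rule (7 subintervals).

483

Δu = 1.
T_7 = (1/2)·[(-50) + 2·(-8) + 2·2 + 2·4 + 2·22 + 2·80 + 2·202 + 412] = 483.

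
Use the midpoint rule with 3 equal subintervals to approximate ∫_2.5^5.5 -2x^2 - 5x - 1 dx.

-163

Δx = (5.5 − 2.5)/3 = 1.
Midpoints: 3, 4, 5.
f(3) = -34, f(4) = -53, f(5) = -76.
Sum = Δx · [f(3) + f(4) + f(5)].
Sum = -163.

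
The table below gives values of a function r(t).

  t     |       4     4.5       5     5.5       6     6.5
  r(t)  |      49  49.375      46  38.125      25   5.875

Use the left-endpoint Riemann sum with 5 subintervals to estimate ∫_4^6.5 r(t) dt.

Δt = 0.5.
Sum = 0.5·[49 + 49.375 + 46 + 38.125 + 25] = 103.75.

103.75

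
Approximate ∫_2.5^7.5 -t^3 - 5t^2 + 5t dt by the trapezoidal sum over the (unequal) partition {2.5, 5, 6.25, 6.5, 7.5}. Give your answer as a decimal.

Subinterval widths: 2.5, 1.25, 0.25, 1.
f(2.5) = -34.375, f(5) = -225, f(6.25) = -408.203125, f(6.5) = -453.375, f(7.5) = -665.625.
On each subinterval the trapezoid contributes (Δt_i/2)·[f(t_{i-1}) + f(t_i)].
Sum = -1387.16796875.

-1387.16796875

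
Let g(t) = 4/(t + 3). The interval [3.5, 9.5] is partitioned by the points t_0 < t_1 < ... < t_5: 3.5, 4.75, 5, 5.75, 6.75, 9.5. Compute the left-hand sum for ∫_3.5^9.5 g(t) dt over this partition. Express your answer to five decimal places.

Subinterval widths: 1.25, 0.25, 0.75, 1, 2.75.
Left endpoints: 3.5, 4.75, 5, 5.75, 6.75.
g(3.5) = 8/13, g(4.75) = 16/31, g(5) = 0.5, g(5.75) = 16/35, g(6.75) = 16/39.
Sum = Σ Δt_i · g(t_i).
Sum ≈ 2.85861.

2.85861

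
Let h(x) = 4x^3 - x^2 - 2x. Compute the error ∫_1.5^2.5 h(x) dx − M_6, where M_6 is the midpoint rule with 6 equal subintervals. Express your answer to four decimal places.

Exact integral: ∫_1.5^2.5 h(x) dx ≈ 25.916667.
M_6 ≈ 25.863426.
Error ≈ 25.916667 − 25.863426 ≈ 0.0532.

0.0532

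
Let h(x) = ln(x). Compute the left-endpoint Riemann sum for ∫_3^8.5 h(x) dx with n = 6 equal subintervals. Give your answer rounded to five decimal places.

Δx = (8.5 − 3)/6 = 11/12.
Left endpoints: 3, 47/12, 29/6, 5.75, 20/3, 91/12.
h(3) ≈ 1.09861, h(47/12) ≈ 1.36524, h(29/6) ≈ 1.57554, h(5.75) ≈ 1.74920, h(20/3) ≈ 1.89712, h(91/12) ≈ 2.02595.
Sum = Δx · [h(3) + h(47/12) + h(29/6) + ...].
Sum ≈ 8.90236.

8.90236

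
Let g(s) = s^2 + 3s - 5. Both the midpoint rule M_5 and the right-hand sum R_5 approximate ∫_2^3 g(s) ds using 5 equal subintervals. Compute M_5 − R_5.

-0.81

M_5 = 8.83.
R_5 = 9.64.
M_5 − R_5 = -0.81.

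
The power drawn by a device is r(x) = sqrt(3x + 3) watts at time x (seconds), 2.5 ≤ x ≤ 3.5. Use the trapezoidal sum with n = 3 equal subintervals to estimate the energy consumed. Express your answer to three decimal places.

3.461

Δx = (3.5 − 2.5)/3 = 1/3.
r(2.5) ≈ 3.240, r(17/6) ≈ 3.391, r(19/6) ≈ 3.536, r(3.5) ≈ 3.674.
T_3 = (Δx/2)·[r(x_0) + 2r(x_1) + 2r(x_2) + r(x_3)].
Sum ≈ 3.461.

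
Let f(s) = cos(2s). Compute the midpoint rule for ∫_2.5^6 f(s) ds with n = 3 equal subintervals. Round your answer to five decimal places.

Δs = (6 − 2.5)/3 = 7/6.
Midpoints: 37/12, 4.25, 65/12.
f(37/12) ≈ 0.99322, f(4.25) ≈ -0.60201, f(65/12) ≈ -0.16153.
Sum = Δs · [f(37/12) + f(4.25) + f(65/12)].
Sum ≈ 0.26796.

0.26796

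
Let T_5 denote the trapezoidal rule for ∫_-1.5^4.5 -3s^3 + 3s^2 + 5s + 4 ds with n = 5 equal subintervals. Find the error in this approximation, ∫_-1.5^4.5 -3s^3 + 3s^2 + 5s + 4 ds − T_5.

15.12

Exact integral: ∫_-1.5^4.5 f(s) ds = -140.25.
T_5 = -155.37.
Error = -140.25 − (-155.37) = 15.12.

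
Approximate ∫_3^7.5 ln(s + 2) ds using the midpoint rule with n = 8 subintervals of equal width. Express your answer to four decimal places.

8.8413

Δs = (7.5 − 3)/8 = 0.5625.
Midpoints: 3.28125, 3.84375, 4.40625, 4.96875, 5.53125, 6.09375, 6.65625, 7.21875.
f(3.28125) ≈ 1.6642, f(3.84375) ≈ 1.7654, f(4.40625) ≈ 1.8573, f(4.96875) ≈ 1.9414, f(5.53125) ≈ 2.0191, f(6.09375) ≈ 2.0911, f(6.65625) ≈ 2.1583, f(7.21875) ≈ 2.2212.
Sum = Δs · [f(3.28125) + f(3.84375) + f(4.40625) + ...].
Sum ≈ 8.8413.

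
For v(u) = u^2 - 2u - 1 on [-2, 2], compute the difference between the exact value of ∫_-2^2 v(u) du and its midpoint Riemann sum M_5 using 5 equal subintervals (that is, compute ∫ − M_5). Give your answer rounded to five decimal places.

0.21333

Exact integral: ∫_-2^2 v(u) du ≈ 1.3333333.
M_5 = 1.12.
Error ≈ 1.3333333 − 1.12 ≈ 0.21333.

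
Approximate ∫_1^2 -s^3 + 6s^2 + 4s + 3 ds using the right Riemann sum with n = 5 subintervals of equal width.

Δs = (2 − 1)/5 = 0.2.
Right endpoints: 1.2, 1.4, 1.6, 1.8, 2.
f(1.2) = 14.712, f(1.4) = 17.616, f(1.6) = 20.664, f(1.8) = 23.808, f(2) = 27.
Sum = Δs · [f(1.2) + f(1.4) + f(1.6) + f(1.8) + f(2)].
Sum = 20.76.

20.76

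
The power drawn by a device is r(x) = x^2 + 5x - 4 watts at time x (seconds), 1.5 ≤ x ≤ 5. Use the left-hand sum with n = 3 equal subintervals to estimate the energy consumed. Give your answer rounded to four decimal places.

Δx = (5 − 1.5)/3 = 7/6.
Left endpoints: 1.5, 8/3, 23/6.
r(1.5) = 5.75, r(8/3) = 148/9, r(23/6) = 1075/36.
Sum = Δx · [r(1.5) + r(8/3) + r(23/6)].
Sum ≈ 60.7315.

60.7315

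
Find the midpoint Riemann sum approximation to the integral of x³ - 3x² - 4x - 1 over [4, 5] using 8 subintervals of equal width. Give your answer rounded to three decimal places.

12.236

Δx = (5 − 4)/8 = 0.125.
Midpoints: 4.0625, 4.1875, 4.3125, 4.4375, 4.5625, 4.6875, 4.8125, 4.9375.
f(4.0625) = 1169/4096, f(4.1875) = 12587/4096, f(4.3125) = 25229/4096, f(4.4375) = 39143/4096, f(4.5625) = 54377/4096, f(4.6875) = 70979/4096, f(4.8125) = 88997/4096, f(4.9375) = 108479/4096.
Sum = Δx · [f(4.0625) + f(4.1875) + f(4.3125) + ...].
Sum ≈ 12.236.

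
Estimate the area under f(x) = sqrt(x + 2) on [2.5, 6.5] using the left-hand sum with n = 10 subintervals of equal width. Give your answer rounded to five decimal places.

9.99738

Δx = (6.5 − 2.5)/10 = 0.4.
Left endpoints: 2.5, 2.9, 3.3, 3.7, 4.1, 4.5, 4.9, 5.3, 5.7, 6.1.
f(2.5) ≈ 2.12132, f(2.9) ≈ 2.21359, f(3.3) ≈ 2.30217, f(3.7) ≈ 2.38747, f(4.1) ≈ 2.46982, f(4.5) ≈ 2.54951, f(4.9) ≈ 2.62679, f(5.3) ≈ 2.70185, f(5.7) ≈ 2.77489, f(6.1) ≈ 2.84605.
Sum = Δx · [f(2.5) + f(2.9) + f(3.3) + ...].
Sum ≈ 9.99738.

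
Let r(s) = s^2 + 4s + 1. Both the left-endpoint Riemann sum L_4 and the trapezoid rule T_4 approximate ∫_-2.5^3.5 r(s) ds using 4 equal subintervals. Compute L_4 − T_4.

-22.5

L_4 = 17.25.
T_4 = 39.75.
L_4 − T_4 = -22.5.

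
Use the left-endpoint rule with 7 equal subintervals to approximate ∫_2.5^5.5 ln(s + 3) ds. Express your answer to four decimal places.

5.7202

Δs = (5.5 − 2.5)/7 = 3/7.
Left endpoints: 2.5, 41/14, 47/14, 53/14, 59/14, 65/14, 71/14.
f(2.5) ≈ 1.7047, f(41/14) ≈ 1.7798, f(47/14) ≈ 1.8496, f(53/14) ≈ 1.9148, f(59/14) ≈ 1.9761, f(65/14) ≈ 2.0338, f(71/14) ≈ 2.0883.
Sum = Δs · [f(2.5) + f(41/14) + f(47/14) + ...].
Sum ≈ 5.7202.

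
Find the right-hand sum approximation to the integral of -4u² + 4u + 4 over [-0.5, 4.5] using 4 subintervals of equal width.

-104.375

Δu = (4.5 − (-0.5))/4 = 1.25.
Right endpoints: 0.75, 2, 3.25, 4.5.
f(0.75) = 4.75, f(2) = -4, f(3.25) = -25.25, f(4.5) = -59.
Sum = Δu · [f(0.75) + f(2) + f(3.25) + f(4.5)].
Sum = -104.375.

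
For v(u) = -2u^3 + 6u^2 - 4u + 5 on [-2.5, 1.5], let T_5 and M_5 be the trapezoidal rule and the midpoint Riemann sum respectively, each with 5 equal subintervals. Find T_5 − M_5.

5.76

T_5 = 86.84.
M_5 = 81.08.
T_5 − M_5 = 5.76.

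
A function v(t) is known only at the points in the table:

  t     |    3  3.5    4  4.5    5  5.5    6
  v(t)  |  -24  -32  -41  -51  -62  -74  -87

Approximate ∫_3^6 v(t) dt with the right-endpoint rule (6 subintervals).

Δt = 0.5.
Sum = 0.5·[(-32) + (-41) + (-51) + (-62) + (-74) + (-87)] = -173.5.

-173.5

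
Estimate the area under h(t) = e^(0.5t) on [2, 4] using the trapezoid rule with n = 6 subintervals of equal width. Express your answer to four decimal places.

Δt = (4 − 2)/6 = 1/3.
h(2) ≈ 2.7183, h(7/3) ≈ 3.2113, h(8/3) ≈ 3.7937, h(3) ≈ 4.4817, h(10/3) ≈ 5.2945, h(11/3) ≈ 6.2547, h(4) ≈ 7.3891.
T_6 = (Δt/2)·[h(t_0) + 2h(t_1) + ... + 2h(t_{5}) + h(t_6)].
Sum ≈ 9.3632.

9.3632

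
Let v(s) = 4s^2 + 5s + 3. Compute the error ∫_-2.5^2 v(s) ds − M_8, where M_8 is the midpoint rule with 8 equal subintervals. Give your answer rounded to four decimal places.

0.4746

Exact integral: ∫_-2.5^2 v(s) ds = 39.375.
M_8 ≈ 38.900391.
Error ≈ 39.375 − 38.900391 ≈ 0.4746.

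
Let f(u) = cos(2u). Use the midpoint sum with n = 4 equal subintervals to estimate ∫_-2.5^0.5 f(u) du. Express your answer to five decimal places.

Δu = (0.5 − (-2.5))/4 = 0.75.
Midpoints: -2.125, -1.375, -0.625, 0.125.
f(-2.125) ≈ -0.44609, f(-1.375) ≈ -0.92430, f(-0.625) ≈ 0.31532, f(0.125) ≈ 0.96891.
Sum = Δu · [f(-2.125) + f(-1.375) + f(-0.625) + f(0.125)].
Sum ≈ -0.06462.

-0.06462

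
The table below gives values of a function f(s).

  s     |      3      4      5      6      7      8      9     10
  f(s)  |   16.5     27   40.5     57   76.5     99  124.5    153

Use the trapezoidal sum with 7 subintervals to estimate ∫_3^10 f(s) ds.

Δs = 1.
T_7 = (1/2)·[16.5 + 2·27 + 2·40.5 + 2·57 + 2·76.5 + 2·99 + 2·124.5 + 153] = 509.25.

509.25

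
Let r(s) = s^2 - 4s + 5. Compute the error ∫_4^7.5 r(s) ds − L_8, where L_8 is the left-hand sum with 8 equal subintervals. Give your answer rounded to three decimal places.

5.631

Exact integral: ∫_4^7.5 r(s) ds ≈ 56.29167.
L_8 ≈ 50.66113.
Error ≈ 56.29167 − 50.66113 ≈ 5.631.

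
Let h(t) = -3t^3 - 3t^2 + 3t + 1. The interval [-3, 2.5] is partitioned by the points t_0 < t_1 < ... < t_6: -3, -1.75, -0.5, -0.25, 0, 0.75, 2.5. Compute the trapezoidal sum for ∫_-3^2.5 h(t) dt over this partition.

-17.69140625

Subinterval widths: 1.25, 1.25, 0.25, 0.25, 0.75, 1.75.
h(-3) = 46, h(-1.75) = 2.640625, h(-0.5) = -0.875, h(-0.25) = 0.109375, h(0) = 1, h(0.75) = 0.296875, h(2.5) = -57.125.
On each subinterval the trapezoid contributes (Δt_i/2)·[h(t_{i-1}) + h(t_i)].
Sum = -17.69140625.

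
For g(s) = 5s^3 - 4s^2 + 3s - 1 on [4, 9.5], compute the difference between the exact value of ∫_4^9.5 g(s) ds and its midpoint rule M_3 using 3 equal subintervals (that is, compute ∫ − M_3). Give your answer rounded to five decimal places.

149.81453

Exact integral: ∫_4^9.5 g(s) ds ≈ 8909.3697917.
M_3 ≈ 8759.5552662.
Error ≈ 8909.3697917 − 8759.5552662 ≈ 149.81453.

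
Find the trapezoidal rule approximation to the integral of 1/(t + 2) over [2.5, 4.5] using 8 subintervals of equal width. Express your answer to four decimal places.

Δt = (4.5 − 2.5)/8 = 0.25.
f(2.5) = 2/9, f(2.75) = 4/19, f(3) = 0.2, f(3.25) = 4/21, f(3.5) = 2/11, f(3.75) = 4/23, f(4) = 1/6, f(4.25) = 0.16, f(4.5) = 2/13.
T_8 = (Δt/2)·[f(t_0) + 2f(t_1) + ... + 2f(t_{7}) + f(t_8)].
Sum ≈ 0.3679.

0.3679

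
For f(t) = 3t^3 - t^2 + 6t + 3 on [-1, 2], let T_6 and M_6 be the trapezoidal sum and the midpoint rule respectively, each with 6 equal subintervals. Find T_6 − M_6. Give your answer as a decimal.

T_6 = 26.6875.
M_6 = 26.03125.
T_6 − M_6 = 0.65625.

0.65625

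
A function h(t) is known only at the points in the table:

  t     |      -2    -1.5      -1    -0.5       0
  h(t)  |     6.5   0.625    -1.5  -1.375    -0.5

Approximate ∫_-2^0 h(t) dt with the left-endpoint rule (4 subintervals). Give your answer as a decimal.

2.125

Δt = 0.5.
Sum = 0.5·[6.5 + 0.625 + (-1.5) + (-1.375)] = 2.125.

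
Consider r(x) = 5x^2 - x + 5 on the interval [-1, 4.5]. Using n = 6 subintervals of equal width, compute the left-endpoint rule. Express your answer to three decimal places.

Δx = (4.5 − (-1))/6 = 11/12.
Left endpoints: -1, -1/12, 5/6, 1.75, 8/3, 43/12.
r(-1) = 11, r(-1/12) = 737/144, r(5/6) = 275/36, r(1.75) = 18.5625, r(8/3) = 341/9, r(43/12) = 9449/144.
Sum = Δx · [r(-1) + r(-1/12) + r(5/6) + ...].
Sum ≈ 133.674.

133.674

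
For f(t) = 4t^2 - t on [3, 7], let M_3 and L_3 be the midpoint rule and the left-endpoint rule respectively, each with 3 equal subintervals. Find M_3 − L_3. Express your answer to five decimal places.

96.88889

M_3 ≈ 398.9629630.
L_3 ≈ 302.0740741.
M_3 − L_3 ≈ 96.88889.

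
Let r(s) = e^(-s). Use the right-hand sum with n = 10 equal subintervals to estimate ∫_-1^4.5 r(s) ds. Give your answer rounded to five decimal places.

Δs = (4.5 − (-1))/10 = 0.55.
Right endpoints: -0.45, 0.1, 0.65, 1.2, 1.75, 2.3, 2.85, 3.4, 3.95, 4.5.
r(-0.45) ≈ 1.56831, r(0.1) ≈ 0.90484, r(0.65) ≈ 0.52205, r(1.2) ≈ 0.30119, r(1.75) ≈ 0.17377, r(2.3) ≈ 0.10026, r(2.85) ≈ 0.05784, r(3.4) ≈ 0.03337, r(3.95) ≈ 0.01925, r(4.5) ≈ 0.01111.
Sum = Δs · [r(-0.45) + r(0.1) + r(0.65) + ...].
Sum ≈ 2.03060.

2.03060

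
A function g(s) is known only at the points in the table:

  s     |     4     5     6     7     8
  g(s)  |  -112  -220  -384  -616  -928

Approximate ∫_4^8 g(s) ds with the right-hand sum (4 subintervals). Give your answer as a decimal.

Δs = 1.
Sum = 1·[(-220) + (-384) + (-616) + (-928)] = -2148.

-2148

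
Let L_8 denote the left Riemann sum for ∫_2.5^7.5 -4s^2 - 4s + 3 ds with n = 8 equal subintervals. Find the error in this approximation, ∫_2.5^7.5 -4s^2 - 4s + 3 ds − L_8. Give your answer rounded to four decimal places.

-67.4479

Exact integral: ∫_2.5^7.5 f(s) ds ≈ -626.666667.
L_8 = -559.21875.
Error ≈ -626.666667 − (-559.21875) ≈ -67.4479.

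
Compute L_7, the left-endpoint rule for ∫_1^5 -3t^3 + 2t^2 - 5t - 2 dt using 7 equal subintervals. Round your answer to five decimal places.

-360.48980

Δt = (5 − 1)/7 = 4/7.
Left endpoints: 1, 11/7, 15/7, 19/7, 23/7, 27/7, 31/7.
f(1) = -8, f(11/7) = -5680/343, f(15/7) = -11336/343, f(19/7) = -20864/343, f(23/7) = -35416/343, f(27/7) = -56144/343, f(31/7) = -84200/343.
Sum = Δt · [f(1) + f(11/7) + f(15/7) + ...].
Sum ≈ -360.48980.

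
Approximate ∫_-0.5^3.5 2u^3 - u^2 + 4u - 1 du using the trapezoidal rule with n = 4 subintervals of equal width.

86

Δu = (3.5 − (-0.5))/4 = 1.
f(-0.5) = -3.5, f(0.5) = 1, f(1.5) = 9.5, f(2.5) = 34, f(3.5) = 86.5.
T_4 = (Δu/2)·[f(u_0) + 2f(u_1) + 2f(u_2) + 2f(u_3) + f(u_4)].
Sum = 86.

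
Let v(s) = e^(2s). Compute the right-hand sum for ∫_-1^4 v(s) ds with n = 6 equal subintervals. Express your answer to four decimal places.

3062.4389

Δs = (4 − (-1))/6 = 5/6.
Right endpoints: -1/6, 2/3, 1.5, 7/3, 19/6, 4.
v(-1/6) ≈ 0.7165, v(2/3) ≈ 3.7937, v(1.5) ≈ 20.0855, v(7/3) ≈ 106.3427, v(19/6) ≈ 563.0302, v(4) ≈ 2980.9580.
Sum = Δs · [v(-1/6) + v(2/3) + v(1.5) + ...].
Sum ≈ 3062.4389.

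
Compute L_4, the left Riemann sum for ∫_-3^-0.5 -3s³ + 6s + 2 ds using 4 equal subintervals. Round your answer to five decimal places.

Δs = (-0.5 − (-3))/4 = 0.625.
Left endpoints: -3, -2.375, -1.75, -1.125.
f(-3) = 65, f(-2.375) = 14305/512, f(-1.75) = 7.578125, f(-1.125) = -245/512.
Sum = Δs · [f(-3) + f(-2.375) + f(-1.75) + f(-1.125)].
Sum ≈ 62.52441.

62.52441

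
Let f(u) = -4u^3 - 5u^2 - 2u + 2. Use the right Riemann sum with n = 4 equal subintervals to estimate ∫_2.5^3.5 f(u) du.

Δu = (3.5 − 2.5)/4 = 0.25.
Right endpoints: 2.75, 3, 3.25, 3.5.
f(2.75) = -124.5, f(3) = -157, f(3.25) = -194.625, f(3.5) = -237.75.
Sum = Δu · [f(2.75) + f(3) + f(3.25) + f(3.5)].
Sum = -178.46875.

-178.46875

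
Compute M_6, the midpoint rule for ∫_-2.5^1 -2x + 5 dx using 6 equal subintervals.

Δx = (1 − (-2.5))/6 = 7/12.
Midpoints: -53/24, -1.625, -25/24, -11/24, 0.125, 17/24.
f(-53/24) = 113/12, f(-1.625) = 8.25, f(-25/24) = 85/12, f(-11/24) = 71/12, f(0.125) = 4.75, f(17/24) = 43/12.
Sum = Δx · [f(-53/24) + f(-1.625) + f(-25/24) + ...].
Sum = 22.75.

22.75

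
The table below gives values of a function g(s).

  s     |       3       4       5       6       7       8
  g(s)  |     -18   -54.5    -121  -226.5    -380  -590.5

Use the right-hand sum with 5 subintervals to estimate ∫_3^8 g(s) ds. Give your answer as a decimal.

Δs = 1.
Sum = 1·[(-54.5) + (-121) + (-226.5) + (-380) + (-590.5)] = -1372.5.

-1372.5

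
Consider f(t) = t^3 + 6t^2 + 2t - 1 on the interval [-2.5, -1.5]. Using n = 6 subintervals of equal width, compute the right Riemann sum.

10.1875

Δt = (-1.5 − (-2.5))/6 = 1/6.
Right endpoints: -7/3, -13/6, -2, -11/6, -5/3, -1.5.
f(-7/3) = 386/27, f(-13/6) = 2735/216, f(-2) = 11, f(-11/6) = 2017/216, f(-5/3) = 208/27, f(-1.5) = 6.125.
Sum = Δt · [f(-7/3) + f(-13/6) + f(-2) + ...].
Sum = 10.1875.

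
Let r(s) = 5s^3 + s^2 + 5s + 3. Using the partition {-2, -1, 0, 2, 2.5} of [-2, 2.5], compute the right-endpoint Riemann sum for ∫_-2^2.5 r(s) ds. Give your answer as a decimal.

160.9375

Subinterval widths: 1, 1, 2, 0.5.
Right endpoints: -1, 0, 2, 2.5.
r(-1) = -6, r(0) = 3, r(2) = 57, r(2.5) = 99.875.
Sum = Σ Δs_i · r(s_i).
Sum = 160.9375.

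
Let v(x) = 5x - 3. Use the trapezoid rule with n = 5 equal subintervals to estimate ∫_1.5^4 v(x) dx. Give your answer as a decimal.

Δx = (4 − 1.5)/5 = 0.5.
v(1.5) = 4.5, v(2) = 7, v(2.5) = 9.5, v(3) = 12, v(3.5) = 14.5, v(4) = 17.
T_5 = (Δx/2)·[v(x_0) + 2v(x_1) + ... + 2v(x_{4}) + v(x_5)].
Sum = 26.875.

26.875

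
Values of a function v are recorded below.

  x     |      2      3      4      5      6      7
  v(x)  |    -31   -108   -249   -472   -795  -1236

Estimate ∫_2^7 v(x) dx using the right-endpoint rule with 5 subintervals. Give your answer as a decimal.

Δx = 1.
Sum = 1·[(-108) + (-249) + (-472) + (-795) + (-1236)] = -2860.

-2860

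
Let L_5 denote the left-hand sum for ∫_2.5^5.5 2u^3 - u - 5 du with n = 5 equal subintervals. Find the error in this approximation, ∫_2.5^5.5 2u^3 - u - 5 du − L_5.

Exact integral: ∫_2.5^5.5 f(u) du = 411.
L_5 = 325.77.
Error = 411 − 325.77 = 85.23.

85.23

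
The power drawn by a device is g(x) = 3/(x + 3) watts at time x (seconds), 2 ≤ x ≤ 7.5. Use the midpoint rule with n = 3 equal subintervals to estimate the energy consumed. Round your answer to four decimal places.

2.2132

Δx = (7.5 − 2)/3 = 11/6.
Midpoints: 35/12, 4.75, 79/12.
g(35/12) = 36/71, g(4.75) = 12/31, g(79/12) = 36/115.
Sum = Δx · [g(35/12) + g(4.75) + g(79/12)].
Sum ≈ 2.2132.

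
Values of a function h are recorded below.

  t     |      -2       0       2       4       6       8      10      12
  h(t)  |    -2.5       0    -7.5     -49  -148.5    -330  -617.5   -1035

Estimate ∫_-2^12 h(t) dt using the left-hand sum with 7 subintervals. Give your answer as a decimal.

-2310

Δt = 2.
Sum = 2·[(-2.5) + 0 + (-7.5) + (-49) + (-148.5) + (-330) + (-617.5)] = -2310.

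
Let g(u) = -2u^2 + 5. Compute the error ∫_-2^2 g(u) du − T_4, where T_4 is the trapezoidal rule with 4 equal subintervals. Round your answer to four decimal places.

Exact integral: ∫_-2^2 g(u) du ≈ 9.333333.
T_4 = 8.
Error ≈ 9.333333 − 8 ≈ 1.3333.

1.3333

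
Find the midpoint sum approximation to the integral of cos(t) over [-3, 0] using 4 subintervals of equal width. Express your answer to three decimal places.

Δt = (0 − (-3))/4 = 0.75.
Midpoints: -2.625, -1.875, -1.125, -0.375.
f(-2.625) ≈ -0.870, f(-1.875) ≈ -0.300, f(-1.125) ≈ 0.431, f(-0.375) ≈ 0.931.
Sum = Δt · [f(-2.625) + f(-1.875) + f(-1.125) + f(-0.375)].
Sum ≈ 0.144.

0.144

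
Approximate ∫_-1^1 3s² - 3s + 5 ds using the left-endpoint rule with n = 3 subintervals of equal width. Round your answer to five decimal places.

Δs = (1 − (-1))/3 = 2/3.
Left endpoints: -1, -1/3, 1/3.
f(-1) = 11, f(-1/3) = 19/3, f(1/3) = 13/3.
Sum = Δs · [f(-1) + f(-1/3) + f(1/3)].
Sum ≈ 14.44444.

14.44444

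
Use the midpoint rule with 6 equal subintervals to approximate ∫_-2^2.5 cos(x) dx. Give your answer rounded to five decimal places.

Δx = (2.5 − (-2))/6 = 0.75.
Midpoints: -1.625, -0.875, -0.125, 0.625, 1.375, 2.125.
f(-1.625) ≈ -0.05418, f(-0.875) ≈ 0.64100, f(-0.125) ≈ 0.99220, f(0.625) ≈ 0.81096, f(1.375) ≈ 0.19455, f(2.125) ≈ -0.52627.
Sum = Δx · [f(-1.625) + f(-0.875) + f(-0.125) + ...].
Sum ≈ 1.54370.

1.54370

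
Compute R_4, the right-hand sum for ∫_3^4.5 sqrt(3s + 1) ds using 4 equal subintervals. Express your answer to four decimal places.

Δs = (4.5 − 3)/4 = 0.375.
Right endpoints: 3.375, 3.75, 4.125, 4.5.
f(3.375) ≈ 3.3354, f(3.75) ≈ 3.5000, f(4.125) ≈ 3.6572, f(4.5) ≈ 3.8079.
Sum = Δs · [f(3.375) + f(3.75) + f(4.125) + f(4.5)].
Sum ≈ 5.3627.

5.3627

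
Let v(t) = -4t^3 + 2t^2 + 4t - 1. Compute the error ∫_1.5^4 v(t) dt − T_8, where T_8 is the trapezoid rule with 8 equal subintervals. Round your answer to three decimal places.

1.261

Exact integral: ∫_1.5^4 v(t) dt ≈ -185.52083.
T_8 ≈ -186.78223.
Error ≈ -185.52083 − (-186.78223) ≈ 1.261.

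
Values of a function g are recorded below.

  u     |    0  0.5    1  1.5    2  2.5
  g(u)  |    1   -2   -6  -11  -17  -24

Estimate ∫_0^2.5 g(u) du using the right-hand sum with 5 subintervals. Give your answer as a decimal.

Δu = 0.5.
Sum = 0.5·[(-2) + (-6) + (-11) + (-17) + (-24)] = -30.

-30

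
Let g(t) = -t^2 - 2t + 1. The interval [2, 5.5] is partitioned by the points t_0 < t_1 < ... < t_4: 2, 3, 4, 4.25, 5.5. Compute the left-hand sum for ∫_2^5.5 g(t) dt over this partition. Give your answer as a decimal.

Subinterval widths: 1, 1, 0.25, 1.25.
Left endpoints: 2, 3, 4, 4.25.
g(2) = -7, g(3) = -14, g(4) = -23, g(4.25) = -25.5625.
Sum = Σ Δt_i · g(t_i).
Sum = -58.703125.

-58.703125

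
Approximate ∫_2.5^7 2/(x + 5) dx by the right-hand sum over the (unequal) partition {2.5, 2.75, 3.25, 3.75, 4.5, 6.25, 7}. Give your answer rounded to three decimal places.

Subinterval widths: 0.25, 0.5, 0.5, 0.75, 1.75, 0.75.
Right endpoints: 2.75, 3.25, 3.75, 4.5, 6.25, 7.
f(2.75) = 8/31, f(3.25) = 8/33, f(3.75) = 8/35, f(4.5) = 4/19, f(6.25) = 8/45, f(7) = 1/6.
Sum = Σ Δx_i · f(x_i).
Sum ≈ 0.894.

0.894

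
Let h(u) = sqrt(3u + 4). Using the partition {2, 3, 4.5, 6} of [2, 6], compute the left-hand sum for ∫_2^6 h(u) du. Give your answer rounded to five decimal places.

Subinterval widths: 1, 1.5, 1.5.
Left endpoints: 2, 3, 4.5.
h(2) ≈ 3.16228, h(3) ≈ 3.60555, h(4.5) ≈ 4.18330.
Sum = Σ Δu_i · h(u_i).
Sum ≈ 14.84555.

14.84555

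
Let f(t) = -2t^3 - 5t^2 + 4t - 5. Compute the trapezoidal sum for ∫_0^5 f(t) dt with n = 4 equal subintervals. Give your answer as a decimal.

-521.875

Δt = (5 − 0)/4 = 1.25.
f(0) = -5, f(1.25) = -11.71875, f(2.5) = -57.5, f(3.75) = -165.78125, f(5) = -360.
T_4 = (Δt/2)·[f(t_0) + 2f(t_1) + 2f(t_2) + 2f(t_3) + f(t_4)].
Sum = -521.875.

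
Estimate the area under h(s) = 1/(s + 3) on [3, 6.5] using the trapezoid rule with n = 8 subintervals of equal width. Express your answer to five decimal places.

Δs = (6.5 − 3)/8 = 0.4375.
h(3) = 1/6, h(3.4375) = 16/103, h(3.875) = 8/55, h(4.3125) = 16/117, h(4.75) = 4/31, h(5.1875) = 16/131, h(5.625) = 8/69, h(6.0625) = 16/145, h(6.5) = 2/19.
T_8 = (Δs/2)·[h(s_0) + 2h(s_1) + ... + 2h(s_{7}) + h(s_8)].
Sum ≈ 0.45980.

0.45980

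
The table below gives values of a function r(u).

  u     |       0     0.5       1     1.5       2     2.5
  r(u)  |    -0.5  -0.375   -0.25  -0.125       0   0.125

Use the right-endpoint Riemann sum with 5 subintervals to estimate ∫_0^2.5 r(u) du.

-0.3125

Δu = 0.5.
Sum = 0.5·[(-0.375) + (-0.25) + (-0.125) + 0 + 0.125] = -0.3125.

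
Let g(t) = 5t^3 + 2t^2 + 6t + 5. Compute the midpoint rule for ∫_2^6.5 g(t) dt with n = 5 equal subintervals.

Δt = (6.5 − 2)/5 = 0.9.
Midpoints: 2.45, 3.35, 4.25, 5.15, 6.05.
g(2.45) = 105.235625, g(3.35) = 235.521875, g(4.25) = 450.453125, g(5.15) = 771.899375, g(6.05) = 1221.730625.
Sum = Δt · [g(2.45) + g(3.35) + g(4.25) + g(5.15) + g(6.05)].
Sum = 2506.3565625.

2506.3565625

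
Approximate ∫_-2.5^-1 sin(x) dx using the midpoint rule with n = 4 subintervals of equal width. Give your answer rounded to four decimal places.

-1.3493

Δx = (-1 − (-2.5))/4 = 0.375.
Midpoints: -2.3125, -1.9375, -1.5625, -1.1875.
f(-2.3125) ≈ -0.7373, f(-1.9375) ≈ -0.9335, f(-1.5625) ≈ -1.0000, f(-1.1875) ≈ -0.9274.
Sum = Δx · [f(-2.3125) + f(-1.9375) + f(-1.5625) + f(-1.1875)].
Sum ≈ -1.3493.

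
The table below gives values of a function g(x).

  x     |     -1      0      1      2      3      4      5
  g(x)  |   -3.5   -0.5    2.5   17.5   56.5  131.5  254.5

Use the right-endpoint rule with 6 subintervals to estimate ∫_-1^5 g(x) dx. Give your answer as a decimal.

462

Δx = 1.
Sum = 1·[(-0.5) + 2.5 + 17.5 + 56.5 + 131.5 + 254.5] = 462.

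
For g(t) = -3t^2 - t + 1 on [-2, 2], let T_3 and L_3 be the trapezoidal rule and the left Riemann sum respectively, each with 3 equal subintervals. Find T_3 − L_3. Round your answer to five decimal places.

T_3 ≈ -15.5555556.
L_3 ≈ -12.8888889.
T_3 − L_3 ≈ -2.66667.

-2.66667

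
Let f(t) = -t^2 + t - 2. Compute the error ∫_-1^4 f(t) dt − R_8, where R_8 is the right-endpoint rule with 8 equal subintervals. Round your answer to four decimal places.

3.4505

Exact integral: ∫_-1^4 f(t) dt ≈ -24.166667.
R_8 = -27.6171875.
Error ≈ -24.166667 − (-27.6171875) ≈ 3.4505.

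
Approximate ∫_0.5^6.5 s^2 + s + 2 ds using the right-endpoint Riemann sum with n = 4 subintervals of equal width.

162.75

Δs = (6.5 − 0.5)/4 = 1.5.
Right endpoints: 2, 3.5, 5, 6.5.
f(2) = 8, f(3.5) = 17.75, f(5) = 32, f(6.5) = 50.75.
Sum = Δs · [f(2) + f(3.5) + f(5) + f(6.5)].
Sum = 162.75.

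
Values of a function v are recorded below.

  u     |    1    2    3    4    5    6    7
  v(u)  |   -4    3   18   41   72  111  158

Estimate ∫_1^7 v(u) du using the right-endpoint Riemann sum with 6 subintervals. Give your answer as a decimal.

403

Δu = 1.
Sum = 1·[3 + 18 + 41 + 72 + 111 + 158] = 403.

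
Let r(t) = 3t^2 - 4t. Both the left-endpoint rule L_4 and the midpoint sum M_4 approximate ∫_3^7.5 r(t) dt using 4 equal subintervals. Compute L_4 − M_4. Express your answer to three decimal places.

-65.338

L_4 = 233.61328125.
M_4 ≈ 298.95117.
L_4 − M_4 ≈ -65.338.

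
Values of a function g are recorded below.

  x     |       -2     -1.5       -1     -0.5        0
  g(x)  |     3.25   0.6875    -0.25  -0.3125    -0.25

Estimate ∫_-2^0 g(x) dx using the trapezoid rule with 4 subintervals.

0.8125

Δx = 0.5.
T_4 = (0.5/2)·[3.25 + 2·0.6875 + 2·(-0.25) + 2·(-0.3125) + (-0.25)] = 0.8125.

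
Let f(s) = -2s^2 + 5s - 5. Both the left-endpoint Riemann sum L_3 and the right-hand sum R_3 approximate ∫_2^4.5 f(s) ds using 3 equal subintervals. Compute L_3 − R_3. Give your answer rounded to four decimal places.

L_3 ≈ -19.537037.
R_3 ≈ -36.203704.
L_3 − R_3 ≈ 16.6667.

16.6667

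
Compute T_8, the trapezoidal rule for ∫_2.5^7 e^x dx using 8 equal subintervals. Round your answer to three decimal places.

1112.895

Δx = (7 − 2.5)/8 = 0.5625.
f(2.5) ≈ 12.182, f(3.0625) ≈ 21.381, f(3.625) ≈ 37.525, f(4.1875) ≈ 65.858, f(4.75) ≈ 115.584, f(5.3125) ≈ 202.857, f(5.875) ≈ 356.025, f(6.4375) ≈ 624.843, f(7) ≈ 1096.633.
T_8 = (Δx/2)·[f(x_0) + 2f(x_1) + ... + 2f(x_{7}) + f(x_8)].
Sum ≈ 1112.895.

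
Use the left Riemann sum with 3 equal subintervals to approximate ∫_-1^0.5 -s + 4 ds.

6.75

Δs = (0.5 − (-1))/3 = 0.5.
Left endpoints: -1, -0.5, 0.
f(-1) = 5, f(-0.5) = 4.5, f(0) = 4.
Sum = Δs · [f(-1) + f(-0.5) + f(0)].
Sum = 6.75.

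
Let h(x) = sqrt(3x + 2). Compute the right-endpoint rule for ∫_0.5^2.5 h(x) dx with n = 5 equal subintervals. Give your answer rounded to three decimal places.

5.290

Δx = (2.5 − 0.5)/5 = 0.4.
Right endpoints: 0.9, 1.3, 1.7, 2.1, 2.5.
h(0.9) ≈ 2.168, h(1.3) ≈ 2.429, h(1.7) ≈ 2.665, h(2.1) ≈ 2.881, h(2.5) ≈ 3.082.
Sum = Δx · [h(0.9) + h(1.3) + h(1.7) + h(2.1) + h(2.5)].
Sum ≈ 5.290.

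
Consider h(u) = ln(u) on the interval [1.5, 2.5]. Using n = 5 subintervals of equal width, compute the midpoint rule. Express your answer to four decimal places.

0.6830

Δu = (2.5 − 1.5)/5 = 0.2.
Midpoints: 1.6, 1.8, 2, 2.2, 2.4.
h(1.6) ≈ 0.4700, h(1.8) ≈ 0.5878, h(2) ≈ 0.6931, h(2.2) ≈ 0.7885, h(2.4) ≈ 0.8755.
Sum = Δu · [h(1.6) + h(1.8) + h(2) + h(2.2) + h(2.4)].
Sum ≈ 0.6830.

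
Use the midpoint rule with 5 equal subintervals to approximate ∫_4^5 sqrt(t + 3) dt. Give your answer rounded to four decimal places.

2.7381

Δt = (5 − 4)/5 = 0.2.
Midpoints: 4.1, 4.3, 4.5, 4.7, 4.9.
f(4.1) ≈ 2.6646, f(4.3) ≈ 2.7019, f(4.5) ≈ 2.7386, f(4.7) ≈ 2.7749, f(4.9) ≈ 2.8107.
Sum = Δt · [f(4.1) + f(4.3) + f(4.5) + f(4.7) + f(4.9)].
Sum ≈ 2.7381.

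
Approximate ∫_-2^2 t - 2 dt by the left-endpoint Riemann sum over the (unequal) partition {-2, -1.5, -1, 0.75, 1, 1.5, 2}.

Subinterval widths: 0.5, 0.5, 1.75, 0.25, 0.5, 0.5.
Left endpoints: -2, -1.5, -1, 0.75, 1, 1.5.
f(-2) = -4, f(-1.5) = -3.5, f(-1) = -3, f(0.75) = -1.25, f(1) = -1, f(1.5) = -0.5.
Sum = Σ Δt_i · f(t_i).
Sum = -10.0625.

-10.0625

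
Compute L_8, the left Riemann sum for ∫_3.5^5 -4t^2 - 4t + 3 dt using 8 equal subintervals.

Δt = (5 − 3.5)/8 = 0.1875.
Left endpoints: 3.5, 3.6875, 3.875, 4.0625, 4.25, 4.4375, 4.625, 4.8125.
f(3.5) = -60, f(3.6875) = -66.140625, f(3.875) = -72.5625, f(4.0625) = -79.265625, f(4.25) = -86.25, f(4.4375) = -93.515625, f(4.625) = -101.0625, f(4.8125) = -108.890625.
Sum = Δt · [f(3.5) + f(3.6875) + f(3.875) + ...].
Sum = -125.19140625.

-125.19140625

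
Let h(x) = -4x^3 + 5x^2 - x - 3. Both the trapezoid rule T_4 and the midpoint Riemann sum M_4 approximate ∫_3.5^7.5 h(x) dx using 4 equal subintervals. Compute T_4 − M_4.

-61

T_4 = -2457.
M_4 = -2396.
T_4 − M_4 = -61.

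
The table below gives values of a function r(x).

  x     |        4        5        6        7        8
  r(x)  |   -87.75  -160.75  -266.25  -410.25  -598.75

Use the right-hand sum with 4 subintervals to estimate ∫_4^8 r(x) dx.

Δx = 1.
Sum = 1·[(-160.75) + (-266.25) + (-410.25) + (-598.75)] = -1436.

-1436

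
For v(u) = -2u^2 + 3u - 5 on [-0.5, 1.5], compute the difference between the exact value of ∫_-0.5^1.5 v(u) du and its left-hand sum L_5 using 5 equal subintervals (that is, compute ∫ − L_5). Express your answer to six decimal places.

0.506667

Exact integral: ∫_-0.5^1.5 v(u) du ≈ -9.33333333.
L_5 = -9.84.
Error ≈ -9.33333333 − (-9.84) ≈ 0.506667.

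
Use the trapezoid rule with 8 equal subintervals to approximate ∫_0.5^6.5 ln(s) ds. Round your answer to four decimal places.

Δs = (6.5 − 0.5)/8 = 0.75.
f(0.5) ≈ -0.6931, f(1.25) ≈ 0.2231, f(2) ≈ 0.6931, f(2.75) ≈ 1.0116, f(3.5) ≈ 1.2528, f(4.25) ≈ 1.4469, f(5) ≈ 1.6094, f(5.75) ≈ 1.7492, f(6.5) ≈ 1.8718.
T_8 = (Δs/2)·[f(s_0) + 2f(s_1) + ... + 2f(s_{7}) + f(s_8)].
Sum ≈ 6.4317.

6.4317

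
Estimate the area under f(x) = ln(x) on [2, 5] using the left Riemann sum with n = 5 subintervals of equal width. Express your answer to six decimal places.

3.377049

Δx = (5 − 2)/5 = 0.6.
Left endpoints: 2, 2.6, 3.2, 3.8, 4.4.
f(2) ≈ 0.693147, f(2.6) ≈ 0.955511, f(3.2) ≈ 1.163151, f(3.8) ≈ 1.335001, f(4.4) ≈ 1.481605.
Sum = Δx · [f(2) + f(2.6) + f(3.2) + f(3.8) + f(4.4)].
Sum ≈ 3.377049.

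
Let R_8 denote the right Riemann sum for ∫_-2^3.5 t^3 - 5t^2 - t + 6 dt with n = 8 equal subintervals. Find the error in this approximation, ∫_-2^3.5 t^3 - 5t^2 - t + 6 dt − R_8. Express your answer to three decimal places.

-0.226

Exact integral: ∫_-2^3.5 f(t) dt ≈ -22.40104.
R_8 ≈ -22.17456.
Error ≈ -22.40104 − (-22.17456) ≈ -0.226.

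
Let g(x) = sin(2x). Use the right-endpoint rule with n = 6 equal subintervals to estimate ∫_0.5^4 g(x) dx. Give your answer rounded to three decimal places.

0.346

Δx = (4 − 0.5)/6 = 7/12.
Right endpoints: 13/12, 5/3, 2.25, 17/6, 41/12, 4.
g(13/12) ≈ 0.828, g(5/3) ≈ -0.191, g(2.25) ≈ -0.978, g(17/6) ≈ -0.578, g(41/12) ≈ 0.523, g(4) ≈ 0.989.
Sum = Δx · [g(13/12) + g(5/3) + g(2.25) + ...].
Sum ≈ 0.346.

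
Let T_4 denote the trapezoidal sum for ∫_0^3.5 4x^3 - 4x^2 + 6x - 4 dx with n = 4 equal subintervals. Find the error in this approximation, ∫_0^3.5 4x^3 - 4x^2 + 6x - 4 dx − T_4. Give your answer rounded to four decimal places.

Exact integral: ∫_0^3.5 f(x) dx ≈ 115.645833.
T_4 = 123.23828125.
Error ≈ 115.645833 − 123.23828125 ≈ -7.5924.

-7.5924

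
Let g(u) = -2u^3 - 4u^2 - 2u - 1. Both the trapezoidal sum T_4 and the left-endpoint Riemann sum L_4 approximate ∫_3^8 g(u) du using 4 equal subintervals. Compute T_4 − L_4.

-750

T_4 = -2762.34375.
L_4 = -2012.34375.
T_4 − L_4 = -750.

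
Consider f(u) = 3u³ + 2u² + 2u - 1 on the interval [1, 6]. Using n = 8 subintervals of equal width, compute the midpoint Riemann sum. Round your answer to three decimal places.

Δu = (6 − 1)/8 = 0.625.
Midpoints: 1.3125, 1.9375, 2.5625, 3.1875, 3.8125, 4.4375, 5.0625, 5.6875.
f(1.3125) = 48551/4096, f(1.9375) = 131901/4096, f(2.5625) = 277451/4096, f(3.1875) = 503201/4096, f(3.8125) = 827151/4096, f(4.4375) = 1267301/4096, f(5.0625) = 1841651/4096, f(5.6875) = 2568201/4096.
Sum = Δu · [f(1.3125) + f(1.9375) + f(2.5625) + ...].
Sum ≈ 1139.131.

1139.131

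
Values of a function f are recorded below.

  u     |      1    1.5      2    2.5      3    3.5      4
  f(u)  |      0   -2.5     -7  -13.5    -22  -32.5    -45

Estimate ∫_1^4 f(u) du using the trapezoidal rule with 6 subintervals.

-50

Δu = 0.5.
T_6 = (0.5/2)·[0 + 2·(-2.5) + 2·(-7) + 2·(-13.5) + 2·(-22) + 2·(-32.5) + (-45)] = -50.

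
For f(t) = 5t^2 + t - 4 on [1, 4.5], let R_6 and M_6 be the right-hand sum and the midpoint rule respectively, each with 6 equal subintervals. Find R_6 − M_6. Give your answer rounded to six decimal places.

30.582465

R_6 ≈ 175.91956019.
M_6 ≈ 145.33709491.
R_6 − M_6 ≈ 30.582465.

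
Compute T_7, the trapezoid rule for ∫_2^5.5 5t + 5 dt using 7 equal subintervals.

83.125

Δt = (5.5 − 2)/7 = 0.5.
f(2) = 15, f(2.5) = 17.5, f(3) = 20, f(3.5) = 22.5, f(4) = 25, f(4.5) = 27.5, f(5) = 30, f(5.5) = 32.5.
T_7 = (Δt/2)·[f(t_0) + 2f(t_1) + ... + 2f(t_{6}) + f(t_7)].
Sum = 83.125.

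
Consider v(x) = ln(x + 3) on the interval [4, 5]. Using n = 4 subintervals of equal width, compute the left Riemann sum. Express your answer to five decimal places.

Δx = (5 − 4)/4 = 0.25.
Left endpoints: 4, 4.25, 4.5, 4.75.
v(4) ≈ 1.94591, v(4.25) ≈ 1.98100, v(4.5) ≈ 2.01490, v(4.75) ≈ 2.04769.
Sum = Δx · [v(4) + v(4.25) + v(4.5) + v(4.75)].
Sum ≈ 1.99738.

1.99738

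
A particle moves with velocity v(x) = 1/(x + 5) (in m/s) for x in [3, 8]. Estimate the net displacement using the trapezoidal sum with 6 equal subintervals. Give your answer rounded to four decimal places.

0.4861

Δx = (8 − 3)/6 = 5/6.
v(3) = 0.125, v(23/6) = 6/53, v(14/3) = 3/29, v(5.5) = 2/21, v(19/3) = 3/34, v(43/6) = 6/73, v(8) = 1/13.
T_6 = (Δx/2)·[v(x_0) + 2v(x_1) + ... + 2v(x_{5}) + v(x_6)].
Sum ≈ 0.4861.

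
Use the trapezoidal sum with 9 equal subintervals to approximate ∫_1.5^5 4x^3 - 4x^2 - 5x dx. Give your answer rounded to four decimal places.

Δx = (5 − 1.5)/9 = 7/18.
f(1.5) = -3, f(17/9) = 2363/729, f(41/18) = 11029/729, f(8/3) = 920/27, f(55/18) = 44825/729, f(31/9) = 72013/729, f(23/6) = 3979/27, f(38/9) = 152114/729, f(83/18) = 207085/729, f(5) = 375.
T_9 = (Δx/2)·[f(x_0) + 2f(x_1) + ... + 2f(x_{8}) + f(x_9)].
Sum ≈ 403.9835.

403.9835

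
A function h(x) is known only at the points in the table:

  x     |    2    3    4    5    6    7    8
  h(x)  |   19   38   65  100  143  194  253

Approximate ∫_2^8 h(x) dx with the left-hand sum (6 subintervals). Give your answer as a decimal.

559

Δx = 1.
Sum = 1·[19 + 38 + 65 + 100 + 143 + 194] = 559.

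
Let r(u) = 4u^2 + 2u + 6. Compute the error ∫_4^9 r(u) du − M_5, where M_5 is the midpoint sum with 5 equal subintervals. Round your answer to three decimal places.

Exact integral: ∫_4^9 r(u) du ≈ 981.66667.
M_5 = 980.
Error ≈ 981.66667 − 980 ≈ 1.667.

1.667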